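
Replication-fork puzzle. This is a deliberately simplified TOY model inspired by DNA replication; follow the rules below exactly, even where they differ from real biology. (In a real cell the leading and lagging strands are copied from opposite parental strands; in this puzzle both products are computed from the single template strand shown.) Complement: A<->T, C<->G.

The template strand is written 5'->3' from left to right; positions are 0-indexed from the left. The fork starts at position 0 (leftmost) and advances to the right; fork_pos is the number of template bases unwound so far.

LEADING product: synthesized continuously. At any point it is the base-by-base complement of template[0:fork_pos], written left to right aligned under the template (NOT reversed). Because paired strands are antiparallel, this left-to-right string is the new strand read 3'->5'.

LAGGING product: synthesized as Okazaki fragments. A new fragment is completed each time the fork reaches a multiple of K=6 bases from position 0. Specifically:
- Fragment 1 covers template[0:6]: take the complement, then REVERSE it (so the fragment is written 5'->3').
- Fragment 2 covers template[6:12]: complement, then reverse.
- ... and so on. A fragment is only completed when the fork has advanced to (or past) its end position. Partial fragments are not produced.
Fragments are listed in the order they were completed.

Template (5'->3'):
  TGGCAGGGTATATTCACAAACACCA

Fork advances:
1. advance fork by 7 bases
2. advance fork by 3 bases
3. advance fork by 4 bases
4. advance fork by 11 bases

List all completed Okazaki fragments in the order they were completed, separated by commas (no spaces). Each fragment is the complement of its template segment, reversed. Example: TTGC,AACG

Step 1: advance 7 -> fork_pos = 0 + 7 = 7. Reached multiple(s) of 6: 6 -> fragment 1 completed (1 total).
Step 2: advance 3 -> fork_pos = 7 + 3 = 10. Next multiple of 6 is 12 (not reached); still 1 fragment(s).
Step 3: advance 4 -> fork_pos = 10 + 4 = 14. Reached multiple(s) of 6: 12 -> fragment 2 completed (2 total).
Step 4: advance 11 -> fork_pos = 14 + 11 = 25. Reached multiple(s) of 6: 18, 24 -> fragments 3-4 completed (4 total).
Final fork_pos = 25, so 4 fragment(s) are complete. Build each: template segment -> complement -> reverse.
Fragment 1: template[0:6] = TGGCAG -> complement ACCGTC -> reversed CTGCCA
Fragment 2: template[6:12] = GGTATA -> complement CCATAT -> reversed TATACC
Fragment 3: template[12:18] = TTCACA -> complement AAGTGT -> reversed TGTGAA
Fragment 4: template[18:24] = AACACC -> complement TTGTGG -> reversed GGTGTT

Answer: CTGCCA,TATACC,TGTGAA,GGTGTT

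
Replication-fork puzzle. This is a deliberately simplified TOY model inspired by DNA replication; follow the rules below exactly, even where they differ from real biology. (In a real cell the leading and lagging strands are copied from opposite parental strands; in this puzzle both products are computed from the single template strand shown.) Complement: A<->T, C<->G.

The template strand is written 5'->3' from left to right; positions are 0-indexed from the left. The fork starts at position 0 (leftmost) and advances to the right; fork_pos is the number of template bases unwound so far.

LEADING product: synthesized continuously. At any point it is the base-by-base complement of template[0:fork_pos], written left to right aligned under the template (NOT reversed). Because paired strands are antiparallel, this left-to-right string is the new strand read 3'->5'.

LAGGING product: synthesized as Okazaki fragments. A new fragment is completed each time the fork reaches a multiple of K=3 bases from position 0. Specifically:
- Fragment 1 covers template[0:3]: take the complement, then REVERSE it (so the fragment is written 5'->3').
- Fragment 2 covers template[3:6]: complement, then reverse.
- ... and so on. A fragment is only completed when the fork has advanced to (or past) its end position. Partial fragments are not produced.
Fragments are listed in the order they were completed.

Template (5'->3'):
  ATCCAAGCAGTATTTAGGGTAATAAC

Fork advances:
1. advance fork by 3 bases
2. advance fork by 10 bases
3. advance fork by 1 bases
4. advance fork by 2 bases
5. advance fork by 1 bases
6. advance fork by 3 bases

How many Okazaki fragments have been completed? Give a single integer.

Step 1: advance 3 -> fork_pos = 0 + 3 = 3. Reached multiple(s) of 3: 3 -> fragment 1 completed (1 total).
Step 2: advance 10 -> fork_pos = 3 + 10 = 13. Reached multiple(s) of 3: 6, 9, 12 -> fragments 2-4 completed (4 total).
Step 3: advance 1 -> fork_pos = 13 + 1 = 14. Next multiple of 3 is 15 (not reached); still 4 fragment(s).
Step 4: advance 2 -> fork_pos = 14 + 2 = 16. Reached multiple(s) of 3: 15 -> fragment 5 completed (5 total).
Step 5: advance 1 -> fork_pos = 16 + 1 = 17. Next multiple of 3 is 18 (not reached); still 5 fragment(s).
Step 6: advance 3 -> fork_pos = 17 + 3 = 20. Reached multiple(s) of 3: 18 -> fragment 6 completed (6 total).
Check: final fork_pos = 20; the multiples of 3 that are <= 20 are 3..18 -> 20 // 3 = 6 completed fragment(s).

Answer: 6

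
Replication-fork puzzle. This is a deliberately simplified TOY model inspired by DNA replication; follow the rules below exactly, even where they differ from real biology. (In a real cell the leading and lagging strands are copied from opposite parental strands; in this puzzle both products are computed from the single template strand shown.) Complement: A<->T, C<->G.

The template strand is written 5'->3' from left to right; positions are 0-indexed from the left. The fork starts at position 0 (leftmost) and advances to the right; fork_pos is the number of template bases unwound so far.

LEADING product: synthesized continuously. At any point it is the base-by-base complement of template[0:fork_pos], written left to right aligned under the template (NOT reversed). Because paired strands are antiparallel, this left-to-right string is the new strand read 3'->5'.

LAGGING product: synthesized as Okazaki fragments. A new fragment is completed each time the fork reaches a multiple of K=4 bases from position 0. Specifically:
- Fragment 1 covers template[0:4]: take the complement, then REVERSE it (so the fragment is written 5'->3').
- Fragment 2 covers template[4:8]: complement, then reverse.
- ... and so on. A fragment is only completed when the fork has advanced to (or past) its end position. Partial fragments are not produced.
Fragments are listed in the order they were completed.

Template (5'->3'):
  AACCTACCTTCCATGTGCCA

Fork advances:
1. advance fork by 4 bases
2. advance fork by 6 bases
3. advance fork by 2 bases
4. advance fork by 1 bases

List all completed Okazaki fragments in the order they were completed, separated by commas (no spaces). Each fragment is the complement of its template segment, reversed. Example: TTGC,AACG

Step 1: advance 4 -> fork_pos = 0 + 4 = 4. Reached multiple(s) of 4: 4 -> fragment 1 completed (1 total).
Step 2: advance 6 -> fork_pos = 4 + 6 = 10. Reached multiple(s) of 4: 8 -> fragment 2 completed (2 total).
Step 3: advance 2 -> fork_pos = 10 + 2 = 12. Reached multiple(s) of 4: 12 -> fragment 3 completed (3 total).
Step 4: advance 1 -> fork_pos = 12 + 1 = 13. Next multiple of 4 is 16 (not reached); still 3 fragment(s).
Final fork_pos = 13, so 3 fragment(s) are complete. Build each: template segment -> complement -> reverse.
Fragment 1: template[0:4] = AACC -> complement TTGG -> reversed GGTT
Fragment 2: template[4:8] = TACC -> complement ATGG -> reversed GGTA
Fragment 3: template[8:12] = TTCC -> complement AAGG -> reversed GGAA

Answer: GGTT,GGTA,GGAA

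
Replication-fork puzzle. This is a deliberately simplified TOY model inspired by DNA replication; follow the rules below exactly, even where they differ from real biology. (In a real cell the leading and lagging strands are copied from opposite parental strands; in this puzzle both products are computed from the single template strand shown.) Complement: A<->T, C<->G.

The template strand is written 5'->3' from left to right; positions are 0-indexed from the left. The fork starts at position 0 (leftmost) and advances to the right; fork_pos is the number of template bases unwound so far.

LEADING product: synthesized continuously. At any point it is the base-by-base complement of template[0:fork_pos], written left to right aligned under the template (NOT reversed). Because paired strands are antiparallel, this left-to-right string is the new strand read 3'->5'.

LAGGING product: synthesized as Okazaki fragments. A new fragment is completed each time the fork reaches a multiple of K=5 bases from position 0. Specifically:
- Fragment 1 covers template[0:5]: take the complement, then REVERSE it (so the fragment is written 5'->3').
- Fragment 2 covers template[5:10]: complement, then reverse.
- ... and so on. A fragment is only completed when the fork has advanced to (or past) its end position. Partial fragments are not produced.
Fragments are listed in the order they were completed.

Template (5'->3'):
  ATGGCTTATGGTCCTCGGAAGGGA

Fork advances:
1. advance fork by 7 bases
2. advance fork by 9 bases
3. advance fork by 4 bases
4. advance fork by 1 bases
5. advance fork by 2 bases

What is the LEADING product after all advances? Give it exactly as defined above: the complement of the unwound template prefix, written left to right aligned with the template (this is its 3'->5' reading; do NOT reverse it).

Step 1: advance 7 -> fork_pos = 0 + 7 = 7.
Step 2: advance 9 -> fork_pos = 7 + 9 = 16.
Step 3: advance 4 -> fork_pos = 16 + 4 = 20.
Step 4: advance 1 -> fork_pos = 20 + 1 = 21.
Step 5: advance 2 -> fork_pos = 21 + 2 = 23.
Unwound prefix: template[0:23] = ATGGCTTATGGTCCTCGGAAGGG
Complement it base by base (A<->T, C<->G), keeping left-to-right order:
  [0:5] ATGGC -> TACCG
  [5:10] TTATG -> AATAC
  [10:15] GTCCT -> CAGGA
  [15:20] CGGAA -> GCCTT
  [20:23] GGG -> CCC
Concatenate: TACCGAATACCAGGAGCCTTCCC (length 23; written aligned with the template, i.e. 3'->5').

Answer: TACCGAATACCAGGAGCCTTCCC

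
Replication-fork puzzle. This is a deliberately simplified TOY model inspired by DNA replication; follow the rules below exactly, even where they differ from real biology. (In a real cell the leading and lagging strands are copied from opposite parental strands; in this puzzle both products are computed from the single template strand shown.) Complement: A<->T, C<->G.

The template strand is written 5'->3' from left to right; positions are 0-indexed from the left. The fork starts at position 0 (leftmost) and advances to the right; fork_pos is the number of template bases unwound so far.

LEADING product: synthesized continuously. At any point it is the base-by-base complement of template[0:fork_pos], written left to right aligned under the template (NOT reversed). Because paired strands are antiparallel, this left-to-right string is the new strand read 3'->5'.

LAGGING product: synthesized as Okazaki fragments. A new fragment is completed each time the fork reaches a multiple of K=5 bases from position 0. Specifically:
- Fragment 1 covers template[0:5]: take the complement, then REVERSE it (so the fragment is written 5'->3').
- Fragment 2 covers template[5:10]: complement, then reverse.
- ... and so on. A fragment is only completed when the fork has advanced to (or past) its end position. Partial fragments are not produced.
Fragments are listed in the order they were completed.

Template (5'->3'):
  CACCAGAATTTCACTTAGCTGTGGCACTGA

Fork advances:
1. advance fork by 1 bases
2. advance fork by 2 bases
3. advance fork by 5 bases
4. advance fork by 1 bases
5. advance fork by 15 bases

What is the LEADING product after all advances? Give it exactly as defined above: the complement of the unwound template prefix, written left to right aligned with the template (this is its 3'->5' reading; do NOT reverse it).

Answer: GTGGTCTTAAAGTGAATCGACACC

Derivation:
Step 1: advance 1 -> fork_pos = 0 + 1 = 1.
Step 2: advance 2 -> fork_pos = 1 + 2 = 3.
Step 3: advance 5 -> fork_pos = 3 + 5 = 8.
Step 4: advance 1 -> fork_pos = 8 + 1 = 9.
Step 5: advance 15 -> fork_pos = 9 + 15 = 24.
Unwound prefix: template[0:24] = CACCAGAATTTCACTTAGCTGTGG
Complement it base by base (A<->T, C<->G), keeping left-to-right order:
  [0:5] CACCA -> GTGGT
  [5:10] GAATT -> CTTAA
  [10:15] TCACT -> AGTGA
  [15:20] TAGCT -> ATCGA
  [20:24] GTGG -> CACC
Concatenate: GTGGTCTTAAAGTGAATCGACACC (length 24; written aligned with the template, i.e. 3'->5').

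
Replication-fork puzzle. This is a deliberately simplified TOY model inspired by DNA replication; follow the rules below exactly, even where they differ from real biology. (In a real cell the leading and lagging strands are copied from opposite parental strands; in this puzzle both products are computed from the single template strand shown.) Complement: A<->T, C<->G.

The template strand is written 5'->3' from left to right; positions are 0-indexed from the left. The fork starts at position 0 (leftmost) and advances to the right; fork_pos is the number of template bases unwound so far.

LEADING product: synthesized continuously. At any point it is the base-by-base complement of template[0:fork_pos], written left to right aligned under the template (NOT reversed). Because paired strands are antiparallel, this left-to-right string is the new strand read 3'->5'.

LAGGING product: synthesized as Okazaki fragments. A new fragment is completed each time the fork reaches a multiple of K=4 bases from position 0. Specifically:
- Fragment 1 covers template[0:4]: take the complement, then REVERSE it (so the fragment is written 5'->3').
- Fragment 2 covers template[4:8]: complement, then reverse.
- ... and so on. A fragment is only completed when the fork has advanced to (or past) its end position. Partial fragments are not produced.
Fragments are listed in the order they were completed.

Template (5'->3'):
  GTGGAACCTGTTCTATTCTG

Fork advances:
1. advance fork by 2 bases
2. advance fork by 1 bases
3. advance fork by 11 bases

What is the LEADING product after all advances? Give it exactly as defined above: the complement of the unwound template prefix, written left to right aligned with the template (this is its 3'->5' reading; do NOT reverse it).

Step 1: advance 2 -> fork_pos = 0 + 2 = 2.
Step 2: advance 1 -> fork_pos = 2 + 1 = 3.
Step 3: advance 11 -> fork_pos = 3 + 11 = 14.
Unwound prefix: template[0:14] = GTGGAACCTGTTCT
Complement it base by base (A<->T, C<->G), keeping left-to-right order:
  [0:5] GTGGA -> CACCT
  [5:10] ACCTG -> TGGAC
  [10:14] TTCT -> AAGA
Concatenate: CACCTTGGACAAGA (length 14; written aligned with the template, i.e. 3'->5').

Answer: CACCTTGGACAAGA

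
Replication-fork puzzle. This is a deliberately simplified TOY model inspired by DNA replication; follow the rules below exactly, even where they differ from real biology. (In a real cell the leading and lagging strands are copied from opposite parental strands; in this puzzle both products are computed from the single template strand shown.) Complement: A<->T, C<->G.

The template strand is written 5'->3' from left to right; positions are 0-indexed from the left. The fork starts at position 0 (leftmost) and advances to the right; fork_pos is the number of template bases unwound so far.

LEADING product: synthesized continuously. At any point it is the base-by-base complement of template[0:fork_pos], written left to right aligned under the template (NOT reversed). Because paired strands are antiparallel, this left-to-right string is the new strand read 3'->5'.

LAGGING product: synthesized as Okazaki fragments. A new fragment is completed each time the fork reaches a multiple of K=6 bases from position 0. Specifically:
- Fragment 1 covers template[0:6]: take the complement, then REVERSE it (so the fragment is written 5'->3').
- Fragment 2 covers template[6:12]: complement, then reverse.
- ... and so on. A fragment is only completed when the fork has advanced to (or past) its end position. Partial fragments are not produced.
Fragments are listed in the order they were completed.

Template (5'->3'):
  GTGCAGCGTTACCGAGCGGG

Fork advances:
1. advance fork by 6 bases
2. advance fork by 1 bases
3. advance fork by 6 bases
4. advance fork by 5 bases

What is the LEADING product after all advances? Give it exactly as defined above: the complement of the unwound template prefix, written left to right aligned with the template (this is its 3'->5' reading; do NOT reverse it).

Step 1: advance 6 -> fork_pos = 0 + 6 = 6.
Step 2: advance 1 -> fork_pos = 6 + 1 = 7.
Step 3: advance 6 -> fork_pos = 7 + 6 = 13.
Step 4: advance 5 -> fork_pos = 13 + 5 = 18.
Unwound prefix: template[0:18] = GTGCAGCGTTACCGAGCG
Complement it base by base (A<->T, C<->G), keeping left-to-right order:
  [0:5] GTGCA -> CACGT
  [5:10] GCGTT -> CGCAA
  [10:15] ACCGA -> TGGCT
  [15:18] GCG -> CGC
Concatenate: CACGTCGCAATGGCTCGC (length 18; written aligned with the template, i.e. 3'->5').

Answer: CACGTCGCAATGGCTCGC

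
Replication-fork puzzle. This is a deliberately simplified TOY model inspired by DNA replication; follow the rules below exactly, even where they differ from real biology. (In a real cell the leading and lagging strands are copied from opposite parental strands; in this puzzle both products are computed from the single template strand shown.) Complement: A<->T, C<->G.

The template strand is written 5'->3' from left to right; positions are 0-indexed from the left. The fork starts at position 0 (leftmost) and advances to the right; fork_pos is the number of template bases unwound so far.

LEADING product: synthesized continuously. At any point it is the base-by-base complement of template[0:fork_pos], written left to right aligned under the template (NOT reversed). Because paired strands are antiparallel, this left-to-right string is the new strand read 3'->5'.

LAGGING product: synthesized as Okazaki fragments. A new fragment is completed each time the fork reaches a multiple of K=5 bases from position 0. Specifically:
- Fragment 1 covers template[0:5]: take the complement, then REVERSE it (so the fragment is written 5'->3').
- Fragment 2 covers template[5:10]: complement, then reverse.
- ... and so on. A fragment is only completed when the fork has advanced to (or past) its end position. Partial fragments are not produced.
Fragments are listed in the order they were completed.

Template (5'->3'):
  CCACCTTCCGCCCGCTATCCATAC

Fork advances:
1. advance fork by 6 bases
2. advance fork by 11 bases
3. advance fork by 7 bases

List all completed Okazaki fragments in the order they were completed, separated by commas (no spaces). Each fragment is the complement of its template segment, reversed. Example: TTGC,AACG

Step 1: advance 6 -> fork_pos = 0 + 6 = 6. Reached multiple(s) of 5: 5 -> fragment 1 completed (1 total).
Step 2: advance 11 -> fork_pos = 6 + 11 = 17. Reached multiple(s) of 5: 10, 15 -> fragments 2-3 completed (3 total).
Step 3: advance 7 -> fork_pos = 17 + 7 = 24. Reached multiple(s) of 5: 20 -> fragment 4 completed (4 total).
Final fork_pos = 24, so 4 fragment(s) are complete. Build each: template segment -> complement -> reverse.
Fragment 1: template[0:5] = CCACC -> complement GGTGG -> reversed GGTGG
Fragment 2: template[5:10] = TTCCG -> complement AAGGC -> reversed CGGAA
Fragment 3: template[10:15] = CCCGC -> complement GGGCG -> reversed GCGGG
Fragment 4: template[15:20] = TATCC -> complement ATAGG -> reversed GGATA

Answer: GGTGG,CGGAA,GCGGG,GGATA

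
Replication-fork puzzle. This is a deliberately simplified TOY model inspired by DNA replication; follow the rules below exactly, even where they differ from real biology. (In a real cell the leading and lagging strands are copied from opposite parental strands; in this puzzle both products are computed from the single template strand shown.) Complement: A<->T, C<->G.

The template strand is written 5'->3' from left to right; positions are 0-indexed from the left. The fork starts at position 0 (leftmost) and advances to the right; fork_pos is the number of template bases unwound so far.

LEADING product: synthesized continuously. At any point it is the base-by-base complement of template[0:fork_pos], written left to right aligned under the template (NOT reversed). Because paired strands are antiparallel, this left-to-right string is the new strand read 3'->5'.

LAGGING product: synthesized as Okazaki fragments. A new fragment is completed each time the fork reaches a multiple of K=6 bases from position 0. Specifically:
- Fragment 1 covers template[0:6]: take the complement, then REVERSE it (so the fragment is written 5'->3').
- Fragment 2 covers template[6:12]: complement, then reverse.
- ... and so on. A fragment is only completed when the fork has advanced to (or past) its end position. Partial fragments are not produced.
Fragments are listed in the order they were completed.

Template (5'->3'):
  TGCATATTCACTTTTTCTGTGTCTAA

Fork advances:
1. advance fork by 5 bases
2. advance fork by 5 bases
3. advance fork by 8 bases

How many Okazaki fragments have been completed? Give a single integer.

Answer: 3

Derivation:
Step 1: advance 5 -> fork_pos = 0 + 5 = 5. Next multiple of 6 is 6 (not reached); still 0 fragment(s).
Step 2: advance 5 -> fork_pos = 5 + 5 = 10. Reached multiple(s) of 6: 6 -> fragment 1 completed (1 total).
Step 3: advance 8 -> fork_pos = 10 + 8 = 18. Reached multiple(s) of 6: 12, 18 -> fragments 2-3 completed (3 total).
Check: final fork_pos = 18; the multiples of 6 that are <= 18 are 6..18 -> 18 // 6 = 3 completed fragment(s).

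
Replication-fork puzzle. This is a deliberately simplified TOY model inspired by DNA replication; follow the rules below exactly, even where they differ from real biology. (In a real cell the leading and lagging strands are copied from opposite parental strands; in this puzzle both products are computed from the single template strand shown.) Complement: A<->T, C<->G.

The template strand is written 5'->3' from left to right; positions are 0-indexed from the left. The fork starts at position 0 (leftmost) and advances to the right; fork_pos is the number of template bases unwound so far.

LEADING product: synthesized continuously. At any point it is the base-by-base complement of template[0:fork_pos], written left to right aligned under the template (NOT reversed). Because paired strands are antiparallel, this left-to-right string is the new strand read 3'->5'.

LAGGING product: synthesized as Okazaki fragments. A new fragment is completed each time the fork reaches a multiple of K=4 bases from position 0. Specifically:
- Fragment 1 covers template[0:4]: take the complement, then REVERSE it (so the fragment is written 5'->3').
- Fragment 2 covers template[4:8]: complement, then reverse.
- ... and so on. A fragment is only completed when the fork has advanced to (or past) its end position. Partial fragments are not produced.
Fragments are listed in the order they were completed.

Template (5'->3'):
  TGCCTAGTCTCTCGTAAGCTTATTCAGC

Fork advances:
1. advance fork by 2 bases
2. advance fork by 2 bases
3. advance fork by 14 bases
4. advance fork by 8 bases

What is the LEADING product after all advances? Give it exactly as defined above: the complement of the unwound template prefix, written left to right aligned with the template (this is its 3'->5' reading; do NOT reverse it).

Step 1: advance 2 -> fork_pos = 0 + 2 = 2.
Step 2: advance 2 -> fork_pos = 2 + 2 = 4.
Step 3: advance 14 -> fork_pos = 4 + 14 = 18.
Step 4: advance 8 -> fork_pos = 18 + 8 = 26.
Unwound prefix: template[0:26] = TGCCTAGTCTCTCGTAAGCTTATTCA
Complement it base by base (A<->T, C<->G), keeping left-to-right order:
  [0:5] TGCCT -> ACGGA
  [5:10] AGTCT -> TCAGA
  [10:15] CTCGT -> GAGCA
  [15:20] AAGCT -> TTCGA
  [20:25] TATTC -> ATAAG
  [25:26] A -> T
Concatenate: ACGGATCAGAGAGCATTCGAATAAGT (length 26; written aligned with the template, i.e. 3'->5').

Answer: ACGGATCAGAGAGCATTCGAATAAGT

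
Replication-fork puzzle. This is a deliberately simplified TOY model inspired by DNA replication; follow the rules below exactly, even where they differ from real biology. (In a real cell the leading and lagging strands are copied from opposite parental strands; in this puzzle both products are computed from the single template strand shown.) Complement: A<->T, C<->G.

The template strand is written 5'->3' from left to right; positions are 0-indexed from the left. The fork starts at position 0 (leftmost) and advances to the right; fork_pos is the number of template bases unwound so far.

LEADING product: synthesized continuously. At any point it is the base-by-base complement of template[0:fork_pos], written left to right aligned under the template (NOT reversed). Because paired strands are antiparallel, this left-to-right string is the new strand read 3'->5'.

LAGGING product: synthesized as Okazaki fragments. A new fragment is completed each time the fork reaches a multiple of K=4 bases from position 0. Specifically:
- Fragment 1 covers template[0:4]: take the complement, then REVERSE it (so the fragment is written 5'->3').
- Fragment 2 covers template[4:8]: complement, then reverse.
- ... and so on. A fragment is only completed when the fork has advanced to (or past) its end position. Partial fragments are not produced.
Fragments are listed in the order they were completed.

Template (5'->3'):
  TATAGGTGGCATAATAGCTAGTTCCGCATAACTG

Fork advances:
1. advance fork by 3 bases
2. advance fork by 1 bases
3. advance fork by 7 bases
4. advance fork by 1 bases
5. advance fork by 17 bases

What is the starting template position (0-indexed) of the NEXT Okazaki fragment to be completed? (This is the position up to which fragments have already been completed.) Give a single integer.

Step 1: advance 3 -> fork_pos = 0 + 3 = 3. Next multiple of 4 is 4 (not reached); still 0 fragment(s).
Step 2: advance 1 -> fork_pos = 3 + 1 = 4. Reached multiple(s) of 4: 4 -> fragment 1 completed (1 total).
Step 3: advance 7 -> fork_pos = 4 + 7 = 11. Reached multiple(s) of 4: 8 -> fragment 2 completed (2 total).
Step 4: advance 1 -> fork_pos = 11 + 1 = 12. Reached multiple(s) of 4: 12 -> fragment 3 completed (3 total).
Step 5: advance 17 -> fork_pos = 12 + 17 = 29. Reached multiple(s) of 4: 16, 20, 24, 28 -> fragments 4-7 completed (7 total).
7 fragment(s) completed, covering template[0:28] (7 x 4 = 28). The next fragment, fragment 8, covers template[28:32], so it starts at position 28.

Answer: 28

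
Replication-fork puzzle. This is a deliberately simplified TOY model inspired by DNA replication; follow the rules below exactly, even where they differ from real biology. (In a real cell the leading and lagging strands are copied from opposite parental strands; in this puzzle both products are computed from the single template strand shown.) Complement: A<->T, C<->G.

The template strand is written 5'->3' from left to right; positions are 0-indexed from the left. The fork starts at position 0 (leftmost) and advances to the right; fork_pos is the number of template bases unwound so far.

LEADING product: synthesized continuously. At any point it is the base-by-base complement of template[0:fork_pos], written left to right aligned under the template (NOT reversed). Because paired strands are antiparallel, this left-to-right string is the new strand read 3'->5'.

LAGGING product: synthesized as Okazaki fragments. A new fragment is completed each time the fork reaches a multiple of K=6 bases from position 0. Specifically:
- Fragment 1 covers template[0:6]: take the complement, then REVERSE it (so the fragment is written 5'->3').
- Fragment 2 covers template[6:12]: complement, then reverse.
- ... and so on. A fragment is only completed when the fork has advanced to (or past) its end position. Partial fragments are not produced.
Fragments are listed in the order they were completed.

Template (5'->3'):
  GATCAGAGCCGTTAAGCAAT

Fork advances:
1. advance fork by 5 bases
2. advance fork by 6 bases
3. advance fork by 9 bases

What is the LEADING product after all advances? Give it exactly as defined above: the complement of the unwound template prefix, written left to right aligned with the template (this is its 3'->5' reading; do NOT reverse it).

Answer: CTAGTCTCGGCAATTCGTTA

Derivation:
Step 1: advance 5 -> fork_pos = 0 + 5 = 5.
Step 2: advance 6 -> fork_pos = 5 + 6 = 11.
Step 3: advance 9 -> fork_pos = 11 + 9 = 20.
Unwound prefix: template[0:20] = GATCAGAGCCGTTAAGCAAT
Complement it base by base (A<->T, C<->G), keeping left-to-right order:
  [0:5] GATCA -> CTAGT
  [5:10] GAGCC -> CTCGG
  [10:15] GTTAA -> CAATT
  [15:20] GCAAT -> CGTTA
Concatenate: CTAGTCTCGGCAATTCGTTA (length 20; written aligned with the template, i.e. 3'->5').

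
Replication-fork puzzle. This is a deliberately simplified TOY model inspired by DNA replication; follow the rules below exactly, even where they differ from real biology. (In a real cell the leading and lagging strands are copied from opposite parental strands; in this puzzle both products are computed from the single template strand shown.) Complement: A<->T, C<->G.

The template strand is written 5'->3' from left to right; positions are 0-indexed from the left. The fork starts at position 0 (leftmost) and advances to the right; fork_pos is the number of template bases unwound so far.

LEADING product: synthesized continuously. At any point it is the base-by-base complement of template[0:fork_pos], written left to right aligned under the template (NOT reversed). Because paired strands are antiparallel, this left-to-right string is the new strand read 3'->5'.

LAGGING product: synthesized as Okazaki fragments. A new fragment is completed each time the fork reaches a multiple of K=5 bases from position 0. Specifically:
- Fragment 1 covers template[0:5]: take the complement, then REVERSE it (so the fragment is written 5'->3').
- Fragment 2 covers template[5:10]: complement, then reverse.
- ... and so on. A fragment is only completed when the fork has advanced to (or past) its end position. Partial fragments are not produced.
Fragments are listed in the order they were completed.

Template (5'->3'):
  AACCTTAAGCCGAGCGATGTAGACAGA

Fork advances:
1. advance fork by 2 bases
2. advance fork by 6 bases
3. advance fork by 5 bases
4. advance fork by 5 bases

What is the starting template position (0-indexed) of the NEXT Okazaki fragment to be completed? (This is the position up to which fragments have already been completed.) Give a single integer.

Answer: 15

Derivation:
Step 1: advance 2 -> fork_pos = 0 + 2 = 2. Next multiple of 5 is 5 (not reached); still 0 fragment(s).
Step 2: advance 6 -> fork_pos = 2 + 6 = 8. Reached multiple(s) of 5: 5 -> fragment 1 completed (1 total).
Step 3: advance 5 -> fork_pos = 8 + 5 = 13. Reached multiple(s) of 5: 10 -> fragment 2 completed (2 total).
Step 4: advance 5 -> fork_pos = 13 + 5 = 18. Reached multiple(s) of 5: 15 -> fragment 3 completed (3 total).
3 fragment(s) completed, covering template[0:15] (3 x 5 = 15). The next fragment, fragment 4, covers template[15:20], so it starts at position 15.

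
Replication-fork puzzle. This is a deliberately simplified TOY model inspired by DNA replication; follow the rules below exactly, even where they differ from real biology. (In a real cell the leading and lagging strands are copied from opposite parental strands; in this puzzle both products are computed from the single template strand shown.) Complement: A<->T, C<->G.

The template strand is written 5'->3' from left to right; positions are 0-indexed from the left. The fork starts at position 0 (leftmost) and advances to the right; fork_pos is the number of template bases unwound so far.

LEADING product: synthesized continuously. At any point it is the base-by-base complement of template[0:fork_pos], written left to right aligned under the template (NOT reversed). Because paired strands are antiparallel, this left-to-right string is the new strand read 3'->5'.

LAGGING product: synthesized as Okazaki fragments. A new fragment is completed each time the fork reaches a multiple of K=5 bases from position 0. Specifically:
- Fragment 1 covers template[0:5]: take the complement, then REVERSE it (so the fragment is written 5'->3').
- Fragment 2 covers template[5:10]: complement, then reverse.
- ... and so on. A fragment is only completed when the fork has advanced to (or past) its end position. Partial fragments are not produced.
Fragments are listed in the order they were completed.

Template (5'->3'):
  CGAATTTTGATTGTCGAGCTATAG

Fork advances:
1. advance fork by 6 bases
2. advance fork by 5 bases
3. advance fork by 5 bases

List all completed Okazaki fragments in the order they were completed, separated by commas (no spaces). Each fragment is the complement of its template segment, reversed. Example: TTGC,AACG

Step 1: advance 6 -> fork_pos = 0 + 6 = 6. Reached multiple(s) of 5: 5 -> fragment 1 completed (1 total).
Step 2: advance 5 -> fork_pos = 6 + 5 = 11. Reached multiple(s) of 5: 10 -> fragment 2 completed (2 total).
Step 3: advance 5 -> fork_pos = 11 + 5 = 16. Reached multiple(s) of 5: 15 -> fragment 3 completed (3 total).
Final fork_pos = 16, so 3 fragment(s) are complete. Build each: template segment -> complement -> reverse.
Fragment 1: template[0:5] = CGAAT -> complement GCTTA -> reversed ATTCG
Fragment 2: template[5:10] = TTTGA -> complement AAACT -> reversed TCAAA
Fragment 3: template[10:15] = TTGTC -> complement AACAG -> reversed GACAA

Answer: ATTCG,TCAAA,GACAA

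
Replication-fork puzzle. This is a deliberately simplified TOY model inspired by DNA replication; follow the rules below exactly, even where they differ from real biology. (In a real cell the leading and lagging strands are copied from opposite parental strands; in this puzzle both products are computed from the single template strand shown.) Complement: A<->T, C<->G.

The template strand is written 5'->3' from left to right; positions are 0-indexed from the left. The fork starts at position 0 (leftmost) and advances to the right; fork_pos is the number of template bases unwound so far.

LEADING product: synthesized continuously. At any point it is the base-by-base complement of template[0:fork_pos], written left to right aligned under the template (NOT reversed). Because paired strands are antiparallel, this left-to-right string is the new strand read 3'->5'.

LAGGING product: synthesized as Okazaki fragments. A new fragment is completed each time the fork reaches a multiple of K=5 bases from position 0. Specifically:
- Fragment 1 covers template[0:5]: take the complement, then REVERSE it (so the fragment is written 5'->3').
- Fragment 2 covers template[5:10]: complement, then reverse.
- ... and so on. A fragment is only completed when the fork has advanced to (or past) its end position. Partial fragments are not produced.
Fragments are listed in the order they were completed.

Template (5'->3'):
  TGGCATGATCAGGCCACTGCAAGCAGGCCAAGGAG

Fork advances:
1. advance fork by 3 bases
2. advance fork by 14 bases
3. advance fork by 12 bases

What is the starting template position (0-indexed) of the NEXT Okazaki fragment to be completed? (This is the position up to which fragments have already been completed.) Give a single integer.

Step 1: advance 3 -> fork_pos = 0 + 3 = 3. Next multiple of 5 is 5 (not reached); still 0 fragment(s).
Step 2: advance 14 -> fork_pos = 3 + 14 = 17. Reached multiple(s) of 5: 5, 10, 15 -> fragments 1-3 completed (3 total).
Step 3: advance 12 -> fork_pos = 17 + 12 = 29. Reached multiple(s) of 5: 20, 25 -> fragments 4-5 completed (5 total).
5 fragment(s) completed, covering template[0:25] (5 x 5 = 25). The next fragment, fragment 6, covers template[25:30], so it starts at position 25.

Answer: 25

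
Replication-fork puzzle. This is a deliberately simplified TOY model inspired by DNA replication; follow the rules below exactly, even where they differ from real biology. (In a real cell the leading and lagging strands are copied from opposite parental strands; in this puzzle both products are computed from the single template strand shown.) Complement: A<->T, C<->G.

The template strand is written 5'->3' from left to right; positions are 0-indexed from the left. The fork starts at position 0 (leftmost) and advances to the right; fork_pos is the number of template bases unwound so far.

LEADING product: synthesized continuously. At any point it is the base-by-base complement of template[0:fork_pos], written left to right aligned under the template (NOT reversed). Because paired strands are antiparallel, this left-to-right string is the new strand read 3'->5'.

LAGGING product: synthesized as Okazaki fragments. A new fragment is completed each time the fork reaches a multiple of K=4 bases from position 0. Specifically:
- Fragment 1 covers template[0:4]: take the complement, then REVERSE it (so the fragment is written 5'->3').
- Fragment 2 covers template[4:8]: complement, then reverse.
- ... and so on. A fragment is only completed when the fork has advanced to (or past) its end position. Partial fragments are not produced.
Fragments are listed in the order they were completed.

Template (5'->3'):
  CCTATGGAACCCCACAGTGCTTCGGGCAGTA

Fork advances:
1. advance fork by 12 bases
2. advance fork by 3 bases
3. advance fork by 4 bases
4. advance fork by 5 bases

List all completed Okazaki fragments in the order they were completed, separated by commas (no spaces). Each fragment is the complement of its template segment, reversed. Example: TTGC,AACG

Answer: TAGG,TCCA,GGGT,TGTG,GCAC,CGAA

Derivation:
Step 1: advance 12 -> fork_pos = 0 + 12 = 12. Reached multiple(s) of 4: 4, 8, 12 -> fragments 1-3 completed (3 total).
Step 2: advance 3 -> fork_pos = 12 + 3 = 15. Next multiple of 4 is 16 (not reached); still 3 fragment(s).
Step 3: advance 4 -> fork_pos = 15 + 4 = 19. Reached multiple(s) of 4: 16 -> fragment 4 completed (4 total).
Step 4: advance 5 -> fork_pos = 19 + 5 = 24. Reached multiple(s) of 4: 20, 24 -> fragments 5-6 completed (6 total).
Final fork_pos = 24, so 6 fragment(s) are complete. Build each: template segment -> complement -> reverse.
Fragment 1: template[0:4] = CCTA -> complement GGAT -> reversed TAGG
Fragment 2: template[4:8] = TGGA -> complement ACCT -> reversed TCCA
Fragment 3: template[8:12] = ACCC -> complement TGGG -> reversed GGGT
Fragment 4: template[12:16] = CACA -> complement GTGT -> reversed TGTG
Fragment 5: template[16:20] = GTGC -> complement CACG -> reversed GCAC
Fragment 6: template[20:24] = TTCG -> complement AAGC -> reversed CGAA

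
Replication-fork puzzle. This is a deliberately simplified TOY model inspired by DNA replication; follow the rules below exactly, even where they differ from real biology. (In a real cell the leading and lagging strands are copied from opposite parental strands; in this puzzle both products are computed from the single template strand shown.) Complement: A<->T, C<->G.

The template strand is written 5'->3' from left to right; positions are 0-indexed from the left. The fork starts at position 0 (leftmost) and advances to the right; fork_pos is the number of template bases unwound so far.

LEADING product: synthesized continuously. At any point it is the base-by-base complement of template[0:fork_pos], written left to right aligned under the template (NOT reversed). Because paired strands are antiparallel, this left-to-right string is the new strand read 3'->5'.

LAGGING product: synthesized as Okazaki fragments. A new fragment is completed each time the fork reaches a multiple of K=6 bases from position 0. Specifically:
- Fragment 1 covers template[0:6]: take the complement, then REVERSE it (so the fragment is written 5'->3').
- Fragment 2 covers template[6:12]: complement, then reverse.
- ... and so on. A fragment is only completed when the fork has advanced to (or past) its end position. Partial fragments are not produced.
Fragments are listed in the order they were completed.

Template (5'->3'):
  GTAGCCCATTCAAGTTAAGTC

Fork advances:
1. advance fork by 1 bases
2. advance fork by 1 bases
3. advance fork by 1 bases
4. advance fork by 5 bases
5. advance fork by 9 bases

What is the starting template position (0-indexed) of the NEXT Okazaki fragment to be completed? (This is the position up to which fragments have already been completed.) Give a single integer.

Answer: 12

Derivation:
Step 1: advance 1 -> fork_pos = 0 + 1 = 1. Next multiple of 6 is 6 (not reached); still 0 fragment(s).
Step 2: advance 1 -> fork_pos = 1 + 1 = 2. Next multiple of 6 is 6 (not reached); still 0 fragment(s).
Step 3: advance 1 -> fork_pos = 2 + 1 = 3. Next multiple of 6 is 6 (not reached); still 0 fragment(s).
Step 4: advance 5 -> fork_pos = 3 + 5 = 8. Reached multiple(s) of 6: 6 -> fragment 1 completed (1 total).
Step 5: advance 9 -> fork_pos = 8 + 9 = 17. Reached multiple(s) of 6: 12 -> fragment 2 completed (2 total).
2 fragment(s) completed, covering template[0:12] (2 x 6 = 12). The next fragment, fragment 3, covers template[12:18], so it starts at position 12.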